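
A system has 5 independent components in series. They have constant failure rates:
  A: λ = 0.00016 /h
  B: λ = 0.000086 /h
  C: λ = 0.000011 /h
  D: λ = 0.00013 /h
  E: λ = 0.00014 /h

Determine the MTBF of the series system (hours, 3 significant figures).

Series of exponential components: λ_sys = Σ λ_i
λ_sys = 0.00016 + 0.000086 + 0.000011 + 0.00013 + 0.00014 = 5.2700e-04 /h
MTBF = 1 / λ_sys = 1900 h

1900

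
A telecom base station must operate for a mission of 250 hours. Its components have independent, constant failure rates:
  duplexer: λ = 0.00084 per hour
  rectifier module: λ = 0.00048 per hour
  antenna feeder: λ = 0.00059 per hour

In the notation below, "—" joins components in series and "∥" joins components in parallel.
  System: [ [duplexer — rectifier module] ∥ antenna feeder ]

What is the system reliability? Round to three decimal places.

0.961

R(duplexer) = exp(−0.00084 × 250) = 0.81058
R(rectifier module) = exp(−0.00048 × 250) = 0.88692
R(antenna feeder) = exp(−0.00059 × 250) = 0.86286
Series (duplexer and rectifier module): 0.81058 × 0.88692 = 0.71892
Parallel ([0.71892] and antenna feeder): 1 − (1 − 0.71892)(1 − 0.86286) = 0.961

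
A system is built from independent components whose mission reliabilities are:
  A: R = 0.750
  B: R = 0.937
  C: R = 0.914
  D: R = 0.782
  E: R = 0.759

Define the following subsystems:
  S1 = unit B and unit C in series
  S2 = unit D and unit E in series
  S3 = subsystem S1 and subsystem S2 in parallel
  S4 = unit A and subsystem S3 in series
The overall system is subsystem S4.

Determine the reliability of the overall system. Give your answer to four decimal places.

Series (B and C): 0.937000 × 0.914000 = 0.856418
Series (D and E): 0.782000 × 0.759000 = 0.593538
Parallel ([0.856418] and [0.593538]): 1 − (1 − 0.856418)(1 − 0.593538) = 0.941639
Series (A and [0.941639]): 0.750000 × 0.941639 = 0.7062

0.7062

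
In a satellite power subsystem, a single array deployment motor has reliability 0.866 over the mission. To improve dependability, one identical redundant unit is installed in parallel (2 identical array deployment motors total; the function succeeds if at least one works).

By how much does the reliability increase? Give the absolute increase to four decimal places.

0.1160

R_before = 0.866
R_after = 1 − (1 − 0.866)^2 = 0.9820
ΔR = 0.9820 − 0.866 = 0.1160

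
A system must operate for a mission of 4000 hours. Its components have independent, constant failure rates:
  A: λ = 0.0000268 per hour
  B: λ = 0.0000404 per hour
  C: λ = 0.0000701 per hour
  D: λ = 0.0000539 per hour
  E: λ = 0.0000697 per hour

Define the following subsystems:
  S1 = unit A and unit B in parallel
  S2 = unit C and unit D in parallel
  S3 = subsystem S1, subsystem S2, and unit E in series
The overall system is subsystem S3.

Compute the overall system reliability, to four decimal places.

R(A) = exp(−0.0000268 × 4000) = 0.898346
R(B) = exp(−0.0000404 × 4000) = 0.850781
R(C) = exp(−0.0000701 × 4000) = 0.755481
R(D) = exp(−0.0000539 × 4000) = 0.806058
R(E) = exp(−0.0000697 × 4000) = 0.756691
Parallel (A and B): 1 − (1 − 0.898346)(1 − 0.850781) = 0.984831
Parallel (C and D): 1 − (1 − 0.755481)(1 − 0.806058) = 0.952577
Series ([0.984831], [0.952577], and E): 0.984831 × 0.952577 × 0.756691 = 0.7099

0.7099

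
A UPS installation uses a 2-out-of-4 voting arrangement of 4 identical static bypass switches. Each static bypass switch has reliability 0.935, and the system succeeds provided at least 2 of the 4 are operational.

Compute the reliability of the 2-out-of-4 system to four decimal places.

0.9990

R = Σ_{i=2}^{4} C(4,i) p^i (1−p)^{4−i} with p = 0.935
C(4,2)·0.935^2·0.065^2 = 0.022162
C(4,3)·0.935^3·0.065^1 = 0.212524
C(4,4)·0.935^4·0.065^0 = 0.764269
Sum = 0.9990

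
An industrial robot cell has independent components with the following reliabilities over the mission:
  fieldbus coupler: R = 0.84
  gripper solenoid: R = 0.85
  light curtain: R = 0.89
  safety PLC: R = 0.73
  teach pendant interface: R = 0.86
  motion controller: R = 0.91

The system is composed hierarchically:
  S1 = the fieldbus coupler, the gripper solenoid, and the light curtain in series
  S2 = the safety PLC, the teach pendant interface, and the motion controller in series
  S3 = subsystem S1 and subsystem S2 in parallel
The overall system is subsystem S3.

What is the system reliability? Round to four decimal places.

0.8437

Series (fieldbus coupler, gripper solenoid, and light curtain): 0.840000 × 0.850000 × 0.890000 = 0.635460
Series (safety PLC, teach pendant interface, and motion controller): 0.730000 × 0.860000 × 0.910000 = 0.571298
Parallel ([0.635460] and [0.571298]): 1 − (1 − 0.635460)(1 − 0.571298) = 0.8437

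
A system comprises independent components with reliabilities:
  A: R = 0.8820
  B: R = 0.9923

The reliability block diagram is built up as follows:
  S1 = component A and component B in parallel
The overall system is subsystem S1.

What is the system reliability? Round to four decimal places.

Parallel (A and B): 1 − (1 − 0.882000)(1 − 0.992300) = 0.9991

0.9991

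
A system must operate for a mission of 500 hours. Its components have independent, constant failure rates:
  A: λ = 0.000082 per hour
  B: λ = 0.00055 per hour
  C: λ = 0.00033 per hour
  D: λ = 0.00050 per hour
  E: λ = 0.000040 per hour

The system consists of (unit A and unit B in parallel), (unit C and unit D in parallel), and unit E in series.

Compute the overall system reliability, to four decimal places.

R(A) = exp(−0.000082 × 500) = 0.959829
R(B) = exp(−0.00055 × 500) = 0.759572
R(C) = exp(−0.00033 × 500) = 0.847894
R(D) = exp(−0.00050 × 500) = 0.778801
R(E) = exp(−0.000040 × 500) = 0.980199
Parallel (A and B): 1 − (1 − 0.959829)(1 − 0.759572) = 0.990342
Parallel (C and D): 1 − (1 − 0.847894)(1 − 0.778801) = 0.966354
Series ([0.990342], [0.966354], and E): 0.990342 × 0.966354 × 0.980199 = 0.9381

0.9381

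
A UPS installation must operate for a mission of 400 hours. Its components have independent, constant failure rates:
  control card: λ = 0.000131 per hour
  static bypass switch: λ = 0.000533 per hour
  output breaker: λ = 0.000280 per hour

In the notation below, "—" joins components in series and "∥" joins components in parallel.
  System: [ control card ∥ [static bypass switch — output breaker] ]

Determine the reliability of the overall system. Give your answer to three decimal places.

0.986

R(control card) = exp(−0.000131 × 400) = 0.94895
R(static bypass switch) = exp(−0.000533 × 400) = 0.80799
R(output breaker) = exp(−0.000280 × 400) = 0.89404
Series (static bypass switch and output breaker): 0.80799 × 0.89404 = 0.72238
Parallel (control card and [0.72238]): 1 − (1 − 0.94895)(1 − 0.72238) = 0.986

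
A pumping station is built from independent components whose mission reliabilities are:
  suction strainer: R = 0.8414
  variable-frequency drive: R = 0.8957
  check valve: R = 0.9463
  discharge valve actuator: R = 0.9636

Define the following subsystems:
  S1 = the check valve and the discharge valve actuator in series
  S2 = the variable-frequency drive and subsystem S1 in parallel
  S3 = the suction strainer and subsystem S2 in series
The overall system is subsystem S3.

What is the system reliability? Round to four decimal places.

Series (check valve and discharge valve actuator): 0.946300 × 0.963600 = 0.911855
Parallel (variable-frequency drive and [0.911855]): 1 − (1 − 0.895700)(1 − 0.911855) = 0.990806
Series (suction strainer and [0.990806]): 0.841400 × 0.990806 = 0.8337

0.8337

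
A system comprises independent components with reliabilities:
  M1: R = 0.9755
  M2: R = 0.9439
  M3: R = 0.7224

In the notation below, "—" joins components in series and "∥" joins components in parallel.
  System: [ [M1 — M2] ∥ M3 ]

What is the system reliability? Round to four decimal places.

Series (M1 and M2): 0.975500 × 0.943900 = 0.920774
Parallel ([0.920774] and M3): 1 − (1 − 0.920774)(1 − 0.722400) = 0.9780

0.9780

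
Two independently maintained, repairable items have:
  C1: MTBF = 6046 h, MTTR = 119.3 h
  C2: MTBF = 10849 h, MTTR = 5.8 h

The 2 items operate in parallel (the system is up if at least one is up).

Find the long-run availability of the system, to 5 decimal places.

A(C1) = MTBF/(MTBF+MTTR) = 6046/(6046+119.3) = 0.980650
A(C2) = MTBF/(MTBF+MTTR) = 10849/(10849+5.8) = 0.999466
Parallel availability: 1 − (1 − 0.980650)(1 − 0.999466) = 0.99999

0.99999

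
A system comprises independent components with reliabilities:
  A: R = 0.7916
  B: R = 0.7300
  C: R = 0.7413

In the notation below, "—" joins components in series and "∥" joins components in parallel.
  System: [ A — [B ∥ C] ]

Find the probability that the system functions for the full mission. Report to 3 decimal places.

Parallel (B and C): 1 − (1 − 0.73000)(1 − 0.74130) = 0.93015
Series (A and [0.93015]): 0.79160 × 0.93015 = 0.736

0.736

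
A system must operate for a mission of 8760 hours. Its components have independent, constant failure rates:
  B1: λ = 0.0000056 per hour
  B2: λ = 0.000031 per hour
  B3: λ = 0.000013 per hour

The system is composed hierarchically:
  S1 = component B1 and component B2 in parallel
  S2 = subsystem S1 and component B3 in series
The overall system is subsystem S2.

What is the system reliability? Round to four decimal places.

R(B1) = exp(−0.0000056 × 8760) = 0.952128
R(B2) = exp(−0.000031 × 8760) = 0.762190
R(B3) = exp(−0.000013 × 8760) = 0.892365
Parallel (B1 and B2): 1 − (1 − 0.952128)(1 − 0.762190) = 0.988616
Series ([0.988616] and B3): 0.988616 × 0.892365 = 0.8822

0.8822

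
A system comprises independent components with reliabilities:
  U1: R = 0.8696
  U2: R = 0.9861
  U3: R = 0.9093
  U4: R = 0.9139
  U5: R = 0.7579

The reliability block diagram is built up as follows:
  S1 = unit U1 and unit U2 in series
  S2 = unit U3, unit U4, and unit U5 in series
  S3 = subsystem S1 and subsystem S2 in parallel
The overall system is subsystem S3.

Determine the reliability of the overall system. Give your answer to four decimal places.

Series (U1 and U2): 0.869600 × 0.986100 = 0.857513
Series (U3, U4, and U5): 0.909300 × 0.913900 × 0.757900 = 0.629822
Parallel ([0.857513] and [0.629822]): 1 − (1 − 0.857513)(1 − 0.629822) = 0.9473

0.9473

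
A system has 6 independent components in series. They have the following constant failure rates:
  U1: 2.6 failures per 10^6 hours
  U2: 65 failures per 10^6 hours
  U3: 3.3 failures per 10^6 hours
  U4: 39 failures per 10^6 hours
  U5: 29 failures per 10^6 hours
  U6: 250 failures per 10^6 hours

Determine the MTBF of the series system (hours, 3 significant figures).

Series of exponential components: λ_sys = Σ λ_i
λ_sys = 0.0000026 + 0.000065 + 0.0000033 + 0.000039 + 0.000029 + 0.00025 = 3.8890e-04 /h
MTBF = 1 / λ_sys = 2570 h

2570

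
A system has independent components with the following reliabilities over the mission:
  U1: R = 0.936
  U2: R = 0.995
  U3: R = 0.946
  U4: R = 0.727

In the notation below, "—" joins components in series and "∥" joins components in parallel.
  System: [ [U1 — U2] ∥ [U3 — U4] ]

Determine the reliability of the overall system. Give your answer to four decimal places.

0.9786

Series (U1 and U2): 0.936000 × 0.995000 = 0.931320
Series (U3 and U4): 0.946000 × 0.727000 = 0.687742
Parallel ([0.931320] and [0.687742]): 1 − (1 − 0.931320)(1 − 0.687742) = 0.9786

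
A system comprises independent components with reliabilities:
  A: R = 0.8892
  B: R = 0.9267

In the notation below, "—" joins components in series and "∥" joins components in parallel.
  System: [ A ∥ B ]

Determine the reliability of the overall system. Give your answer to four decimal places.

0.9919

Parallel (A and B): 1 − (1 − 0.889200)(1 − 0.926700) = 0.9919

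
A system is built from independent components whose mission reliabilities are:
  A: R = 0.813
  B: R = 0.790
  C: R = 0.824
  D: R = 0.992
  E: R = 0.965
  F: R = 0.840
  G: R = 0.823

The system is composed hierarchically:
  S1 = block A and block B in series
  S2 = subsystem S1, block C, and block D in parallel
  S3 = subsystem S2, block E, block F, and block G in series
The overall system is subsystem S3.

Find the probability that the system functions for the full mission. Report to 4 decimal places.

Series (A and B): 0.813000 × 0.790000 = 0.642270
Parallel ([0.642270], C, and D): 1 − (1 − 0.642270)(1 − 0.824000)(1 − 0.992000) = 0.999496
Series ([0.999496], E, F, and G): 0.999496 × 0.965000 × 0.840000 × 0.823000 = 0.6668

0.6668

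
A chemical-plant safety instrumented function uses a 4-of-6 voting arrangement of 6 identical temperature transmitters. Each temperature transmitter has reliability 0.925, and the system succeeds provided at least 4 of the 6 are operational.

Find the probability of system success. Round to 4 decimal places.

R = Σ_{i=4}^{6} C(6,i) p^i (1−p)^{6−i} with p = 0.925
C(6,4)·0.925^4·0.075^2 = 0.061770
C(6,5)·0.925^5·0.075^1 = 0.304734
C(6,6)·0.925^6·0.075^0 = 0.626398
Sum = 0.9929

0.9929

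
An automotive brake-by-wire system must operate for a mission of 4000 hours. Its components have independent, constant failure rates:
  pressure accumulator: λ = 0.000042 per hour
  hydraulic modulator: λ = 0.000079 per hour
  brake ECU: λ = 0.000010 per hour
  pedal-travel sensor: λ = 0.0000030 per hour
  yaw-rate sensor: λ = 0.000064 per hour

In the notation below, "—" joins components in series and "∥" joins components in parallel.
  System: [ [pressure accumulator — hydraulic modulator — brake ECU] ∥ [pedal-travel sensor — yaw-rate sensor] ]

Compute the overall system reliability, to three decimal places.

R(pressure accumulator) = exp(−0.000042 × 4000) = 0.84535
R(hydraulic modulator) = exp(−0.000079 × 4000) = 0.72906
R(brake ECU) = exp(−0.000010 × 4000) = 0.96079
R(pedal-travel sensor) = exp(−0.0000030 × 4000) = 0.98807
R(yaw-rate sensor) = exp(−0.000064 × 4000) = 0.77414
Series (pressure accumulator, hydraulic modulator, and brake ECU): 0.84535 × 0.72906 × 0.96079 = 0.59215
Series (pedal-travel sensor and yaw-rate sensor): 0.98807 × 0.77414 = 0.76490
Parallel ([0.59215] and [0.76490]): 1 − (1 − 0.59215)(1 − 0.76490) = 0.904

0.904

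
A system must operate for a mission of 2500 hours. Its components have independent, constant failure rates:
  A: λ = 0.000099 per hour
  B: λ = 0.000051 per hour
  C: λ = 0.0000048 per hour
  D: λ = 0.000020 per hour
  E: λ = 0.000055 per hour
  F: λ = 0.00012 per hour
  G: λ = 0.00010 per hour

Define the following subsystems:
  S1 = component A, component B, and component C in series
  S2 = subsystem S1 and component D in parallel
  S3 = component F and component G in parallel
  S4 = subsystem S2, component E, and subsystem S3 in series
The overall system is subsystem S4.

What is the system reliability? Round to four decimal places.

0.8087

R(A) = exp(−0.000099 × 2500) = 0.780750
R(B) = exp(−0.000051 × 2500) = 0.880293
R(C) = exp(−0.0000048 × 2500) = 0.988072
R(D) = exp(−0.000020 × 2500) = 0.951229
R(E) = exp(−0.000055 × 2500) = 0.871534
R(F) = exp(−0.00012 × 2500) = 0.740818
R(G) = exp(−0.00010 × 2500) = 0.778801
Series (A, B, and C): 0.780750 × 0.880293 × 0.988072 = 0.679091
Parallel ([0.679091] and D): 1 − (1 − 0.679091)(1 − 0.951229) = 0.984349
Parallel (F and G): 1 − (1 − 0.740818)(1 − 0.778801) = 0.942669
Series ([0.984349], E, and [0.942669]): 0.984349 × 0.871534 × 0.942669 = 0.8087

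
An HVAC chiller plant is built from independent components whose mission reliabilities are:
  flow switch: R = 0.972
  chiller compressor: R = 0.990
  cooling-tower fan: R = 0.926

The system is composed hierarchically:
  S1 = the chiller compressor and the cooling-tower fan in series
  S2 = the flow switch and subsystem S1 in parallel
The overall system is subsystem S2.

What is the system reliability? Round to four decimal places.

0.9977

Series (chiller compressor and cooling-tower fan): 0.990000 × 0.926000 = 0.916740
Parallel (flow switch and [0.916740]): 1 − (1 − 0.972000)(1 − 0.916740) = 0.9977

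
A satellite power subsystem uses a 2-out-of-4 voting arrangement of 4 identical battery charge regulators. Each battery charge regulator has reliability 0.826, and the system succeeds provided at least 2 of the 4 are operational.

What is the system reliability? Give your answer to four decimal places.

R = Σ_{i=2}^{4} C(4,i) p^i (1−p)^{4−i} with p = 0.826
C(4,2)·0.826^2·0.174^2 = 0.123940
C(4,3)·0.826^3·0.174^1 = 0.392238
C(4,4)·0.826^4·0.174^0 = 0.465501
Sum = 0.9817

0.9817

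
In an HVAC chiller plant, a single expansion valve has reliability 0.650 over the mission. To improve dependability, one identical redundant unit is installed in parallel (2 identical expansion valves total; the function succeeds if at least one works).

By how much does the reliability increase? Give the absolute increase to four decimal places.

R_before = 0.650
R_after = 1 − (1 − 0.650)^2 = 0.8775
ΔR = 0.8775 − 0.650 = 0.2275

0.2275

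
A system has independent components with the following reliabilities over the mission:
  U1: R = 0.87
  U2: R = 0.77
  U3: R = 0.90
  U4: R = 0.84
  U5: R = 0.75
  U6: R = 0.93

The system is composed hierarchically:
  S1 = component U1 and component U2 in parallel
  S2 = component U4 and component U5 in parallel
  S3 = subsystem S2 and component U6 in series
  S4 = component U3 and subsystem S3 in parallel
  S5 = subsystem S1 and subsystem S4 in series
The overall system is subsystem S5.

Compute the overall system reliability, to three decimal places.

0.960

Parallel (U1 and U2): 1 − (1 − 0.87000)(1 − 0.77000) = 0.97010
Parallel (U4 and U5): 1 − (1 − 0.84000)(1 − 0.75000) = 0.96000
Series ([0.96000] and U6): 0.96000 × 0.93000 = 0.89280
Parallel (U3 and [0.89280]): 1 − (1 − 0.90000)(1 − 0.89280) = 0.98928
Series ([0.97010] and [0.98928]): 0.97010 × 0.98928 = 0.960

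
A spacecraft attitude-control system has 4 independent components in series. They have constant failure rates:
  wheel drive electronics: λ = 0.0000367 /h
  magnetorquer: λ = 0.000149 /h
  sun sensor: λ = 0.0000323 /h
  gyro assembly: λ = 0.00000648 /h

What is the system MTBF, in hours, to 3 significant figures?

4450

Series of exponential components: λ_sys = Σ λ_i
λ_sys = 0.0000367 + 0.000149 + 0.0000323 + 0.00000648 = 2.2448e-04 /h
MTBF = 1 / λ_sys = 4450 h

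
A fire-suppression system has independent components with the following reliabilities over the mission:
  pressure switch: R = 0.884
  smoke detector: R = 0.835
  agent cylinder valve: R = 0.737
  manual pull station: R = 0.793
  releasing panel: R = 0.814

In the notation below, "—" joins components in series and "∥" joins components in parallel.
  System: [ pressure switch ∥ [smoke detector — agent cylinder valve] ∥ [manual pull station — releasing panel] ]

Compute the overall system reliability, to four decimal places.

Series (smoke detector and agent cylinder valve): 0.835000 × 0.737000 = 0.615395
Series (manual pull station and releasing panel): 0.793000 × 0.814000 = 0.645502
Parallel (pressure switch, [0.615395], and [0.645502]): 1 − (1 − 0.884000)(1 − 0.615395)(1 − 0.645502) = 0.9842

0.9842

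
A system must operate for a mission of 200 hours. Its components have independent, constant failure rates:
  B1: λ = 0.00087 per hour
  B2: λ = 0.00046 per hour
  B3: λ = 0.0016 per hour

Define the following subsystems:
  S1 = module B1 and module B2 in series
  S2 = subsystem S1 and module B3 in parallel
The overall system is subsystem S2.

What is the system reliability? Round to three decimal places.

0.936

R(B1) = exp(−0.00087 × 200) = 0.84030
R(B2) = exp(−0.00046 × 200) = 0.91211
R(B3) = exp(−0.0016 × 200) = 0.72615
Series (B1 and B2): 0.84030 × 0.91211 = 0.76645
Parallel ([0.76645] and B3): 1 − (1 − 0.76645)(1 − 0.72615) = 0.936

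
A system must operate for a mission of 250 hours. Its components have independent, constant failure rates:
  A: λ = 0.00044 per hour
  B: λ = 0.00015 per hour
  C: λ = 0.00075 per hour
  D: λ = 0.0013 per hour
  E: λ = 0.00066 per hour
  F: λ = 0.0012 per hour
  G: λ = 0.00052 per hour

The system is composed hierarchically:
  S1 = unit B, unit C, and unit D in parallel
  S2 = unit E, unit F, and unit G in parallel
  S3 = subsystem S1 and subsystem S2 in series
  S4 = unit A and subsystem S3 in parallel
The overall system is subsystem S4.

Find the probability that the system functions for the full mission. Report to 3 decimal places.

0.999

R(A) = exp(−0.00044 × 250) = 0.89583
R(B) = exp(−0.00015 × 250) = 0.96319
R(C) = exp(−0.00075 × 250) = 0.82903
R(D) = exp(−0.0013 × 250) = 0.72253
R(E) = exp(−0.00066 × 250) = 0.84789
R(F) = exp(−0.0012 × 250) = 0.74082
R(G) = exp(−0.00052 × 250) = 0.87810
Parallel (B, C, and D): 1 − (1 − 0.96319)(1 − 0.82903)(1 − 0.72253) = 0.99825
Parallel (E, F, and G): 1 − (1 − 0.84789)(1 − 0.74082)(1 − 0.87810) = 0.99519
Series ([0.99825] and [0.99519]): 0.99825 × 0.99519 = 0.99345
Parallel (A and [0.99345]): 1 − (1 − 0.89583)(1 − 0.99345) = 0.999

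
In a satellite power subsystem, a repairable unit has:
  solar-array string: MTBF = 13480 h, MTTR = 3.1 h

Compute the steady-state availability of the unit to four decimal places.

0.9998

A(solar-array string) = MTBF/(MTBF+MTTR) = 13480/(13480+3.1) = 0.9998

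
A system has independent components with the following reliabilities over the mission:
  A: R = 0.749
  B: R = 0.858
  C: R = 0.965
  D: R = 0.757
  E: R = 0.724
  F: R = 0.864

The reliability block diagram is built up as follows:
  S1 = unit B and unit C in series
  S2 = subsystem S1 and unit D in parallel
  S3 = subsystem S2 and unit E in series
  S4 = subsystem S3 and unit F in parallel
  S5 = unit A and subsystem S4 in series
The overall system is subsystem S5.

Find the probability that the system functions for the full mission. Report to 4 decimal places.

0.7178

Series (B and C): 0.858000 × 0.965000 = 0.827970
Parallel ([0.827970] and D): 1 − (1 − 0.827970)(1 − 0.757000) = 0.958197
Series ([0.958197] and E): 0.958197 × 0.724000 = 0.693735
Parallel ([0.693735] and F): 1 − (1 − 0.693735)(1 − 0.864000) = 0.958348
Series (A and [0.958348]): 0.749000 × 0.958348 = 0.7178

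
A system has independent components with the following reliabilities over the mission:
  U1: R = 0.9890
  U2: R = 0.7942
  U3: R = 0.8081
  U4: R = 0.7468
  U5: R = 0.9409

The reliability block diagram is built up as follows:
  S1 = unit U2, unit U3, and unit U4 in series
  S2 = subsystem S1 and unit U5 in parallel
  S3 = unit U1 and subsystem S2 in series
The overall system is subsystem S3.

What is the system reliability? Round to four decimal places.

0.9586

Series (U2, U3, and U4): 0.794200 × 0.808100 × 0.746800 = 0.479291
Parallel ([0.479291] and U5): 1 − (1 − 0.479291)(1 − 0.940900) = 0.969226
Series (U1 and [0.969226]): 0.989000 × 0.969226 = 0.9586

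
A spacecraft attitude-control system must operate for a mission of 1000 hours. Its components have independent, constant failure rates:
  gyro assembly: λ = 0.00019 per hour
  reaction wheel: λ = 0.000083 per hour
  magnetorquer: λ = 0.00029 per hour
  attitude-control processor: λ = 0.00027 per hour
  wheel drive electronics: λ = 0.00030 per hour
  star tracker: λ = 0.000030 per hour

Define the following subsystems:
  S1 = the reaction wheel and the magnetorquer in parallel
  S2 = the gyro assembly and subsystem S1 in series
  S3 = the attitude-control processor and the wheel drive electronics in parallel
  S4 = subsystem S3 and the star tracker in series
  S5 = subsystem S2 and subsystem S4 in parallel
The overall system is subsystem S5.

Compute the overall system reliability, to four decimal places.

0.9831

R(gyro assembly) = exp(−0.00019 × 1000) = 0.826959
R(reaction wheel) = exp(−0.000083 × 1000) = 0.920351
R(magnetorquer) = exp(−0.00029 × 1000) = 0.748264
R(attitude-control processor) = exp(−0.00027 × 1000) = 0.763379
R(wheel drive electronics) = exp(−0.00030 × 1000) = 0.740818
R(star tracker) = exp(−0.000030 × 1000) = 0.970446
Parallel (reaction wheel and magnetorquer): 1 − (1 − 0.920351)(1 − 0.748264) = 0.979949
Series (gyro assembly and [0.979949]): 0.826959 × 0.979949 = 0.810378
Parallel (attitude-control processor and wheel drive electronics): 1 − (1 − 0.763379)(1 − 0.740818) = 0.938672
Series ([0.938672] and star tracker): 0.938672 × 0.970446 = 0.910930
Parallel ([0.810378] and [0.910930]): 1 − (1 − 0.810378)(1 − 0.910930) = 0.9831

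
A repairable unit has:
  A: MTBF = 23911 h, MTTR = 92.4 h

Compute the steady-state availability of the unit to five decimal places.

0.99615

A(A) = MTBF/(MTBF+MTTR) = 23911/(23911+92.4) = 0.99615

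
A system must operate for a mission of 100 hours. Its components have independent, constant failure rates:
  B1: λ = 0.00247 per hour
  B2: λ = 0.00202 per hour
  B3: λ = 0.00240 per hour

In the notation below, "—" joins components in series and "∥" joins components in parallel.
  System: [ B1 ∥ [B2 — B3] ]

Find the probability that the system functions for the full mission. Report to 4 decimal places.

R(B1) = exp(−0.00247 × 100) = 0.781141
R(B2) = exp(−0.00202 × 100) = 0.817095
R(B3) = exp(−0.00240 × 100) = 0.786628
Series (B2 and B3): 0.817095 × 0.786628 = 0.642750
Parallel (B1 and [0.642750]): 1 − (1 − 0.781141)(1 − 0.642750) = 0.9218

0.9218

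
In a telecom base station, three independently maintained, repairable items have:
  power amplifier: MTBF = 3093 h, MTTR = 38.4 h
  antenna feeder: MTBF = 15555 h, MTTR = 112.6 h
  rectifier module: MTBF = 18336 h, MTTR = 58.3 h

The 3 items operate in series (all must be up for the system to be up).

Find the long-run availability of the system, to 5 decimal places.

0.97753

A(power amplifier) = MTBF/(MTBF+MTTR) = 3093/(3093+38.4) = 0.987737
A(antenna feeder) = MTBF/(MTBF+MTTR) = 15555/(15555+112.6) = 0.992813
A(rectifier module) = MTBF/(MTBF+MTTR) = 18336/(18336+58.3) = 0.996831
Series availability: 0.987737 × 0.992813 × 0.996831 = 0.97753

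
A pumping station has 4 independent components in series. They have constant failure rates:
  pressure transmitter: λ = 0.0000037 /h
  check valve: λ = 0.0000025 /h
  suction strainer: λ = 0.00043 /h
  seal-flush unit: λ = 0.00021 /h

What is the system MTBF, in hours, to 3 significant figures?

Series of exponential components: λ_sys = Σ λ_i
λ_sys = 0.0000037 + 0.0000025 + 0.00043 + 0.00021 = 6.4620e-04 /h
MTBF = 1 / λ_sys = 1550 h

1550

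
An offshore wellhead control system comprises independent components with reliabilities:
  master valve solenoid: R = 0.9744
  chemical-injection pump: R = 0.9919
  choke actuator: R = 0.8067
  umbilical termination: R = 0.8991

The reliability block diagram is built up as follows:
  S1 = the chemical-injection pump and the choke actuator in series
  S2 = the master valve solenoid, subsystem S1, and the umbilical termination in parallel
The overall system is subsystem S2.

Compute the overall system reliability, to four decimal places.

0.9995

Series (chemical-injection pump and choke actuator): 0.991900 × 0.806700 = 0.800166
Parallel (master valve solenoid, [0.800166], and umbilical termination): 1 − (1 − 0.974400)(1 − 0.800166)(1 − 0.899100) = 0.9995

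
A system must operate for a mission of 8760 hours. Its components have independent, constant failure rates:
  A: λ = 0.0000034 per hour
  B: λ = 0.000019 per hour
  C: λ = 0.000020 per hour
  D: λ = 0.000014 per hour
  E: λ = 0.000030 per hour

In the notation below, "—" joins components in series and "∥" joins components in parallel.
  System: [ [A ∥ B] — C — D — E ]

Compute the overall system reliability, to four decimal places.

R(A) = exp(−0.0000034 × 8760) = 0.970655
R(B) = exp(−0.000019 × 8760) = 0.846674
R(C) = exp(−0.000020 × 8760) = 0.839289
R(D) = exp(−0.000014 × 8760) = 0.884582
R(E) = exp(−0.000030 × 8760) = 0.768896
Parallel (A and B): 1 − (1 − 0.970655)(1 − 0.846674) = 0.995501
Series ([0.995501], C, D, and E): 0.995501 × 0.839289 × 0.884582 × 0.768896 = 0.5683

0.5683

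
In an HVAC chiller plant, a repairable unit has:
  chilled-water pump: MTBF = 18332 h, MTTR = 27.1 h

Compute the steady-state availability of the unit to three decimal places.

A(chilled-water pump) = MTBF/(MTBF+MTTR) = 18332/(18332+27.1) = 0.999

0.999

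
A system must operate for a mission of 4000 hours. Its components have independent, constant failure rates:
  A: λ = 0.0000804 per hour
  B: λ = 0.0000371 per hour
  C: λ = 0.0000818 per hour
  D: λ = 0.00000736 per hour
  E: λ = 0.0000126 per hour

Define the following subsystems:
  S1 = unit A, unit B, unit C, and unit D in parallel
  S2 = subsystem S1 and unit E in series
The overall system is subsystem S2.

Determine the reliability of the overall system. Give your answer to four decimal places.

0.9506

R(A) = exp(−0.0000804 × 4000) = 0.724988
R(B) = exp(−0.0000371 × 4000) = 0.862086
R(C) = exp(−0.0000818 × 4000) = 0.720940
R(D) = exp(−0.00000736 × 4000) = 0.970989
R(E) = exp(−0.0000126 × 4000) = 0.950849
Parallel (A, B, C, and D): 1 − (1 − 0.724988)(1 − 0.862086)(1 − 0.720940)(1 − 0.970989) = 0.999693
Series ([0.999693] and E): 0.999693 × 0.950849 = 0.9506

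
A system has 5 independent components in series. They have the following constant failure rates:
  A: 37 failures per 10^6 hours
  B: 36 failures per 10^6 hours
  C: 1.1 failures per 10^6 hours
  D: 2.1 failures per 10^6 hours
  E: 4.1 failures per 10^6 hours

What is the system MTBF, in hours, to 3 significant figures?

Series of exponential components: λ_sys = Σ λ_i
λ_sys = 0.000037 + 0.000036 + 0.0000011 + 0.0000021 + 0.0000041 = 8.0300e-05 /h
MTBF = 1 / λ_sys = 12500 h

12500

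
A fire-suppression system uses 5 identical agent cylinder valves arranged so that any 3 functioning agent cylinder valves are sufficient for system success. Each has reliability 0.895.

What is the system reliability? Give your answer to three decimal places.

0.990

R = Σ_{i=3}^{5} C(5,i) p^i (1−p)^{5−i} with p = 0.895
C(5,3)·0.895^3·0.105^2 = 0.07904
C(5,4)·0.895^4·0.105^1 = 0.33686
C(5,5)·0.895^5·0.105^0 = 0.57427
Sum = 0.990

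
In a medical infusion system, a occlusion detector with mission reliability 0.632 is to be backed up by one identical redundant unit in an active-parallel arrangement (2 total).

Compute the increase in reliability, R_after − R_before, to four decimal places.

0.2326

R_before = 0.632
R_after = 1 − (1 − 0.632)^2 = 0.8646
ΔR = 0.8646 − 0.632 = 0.2326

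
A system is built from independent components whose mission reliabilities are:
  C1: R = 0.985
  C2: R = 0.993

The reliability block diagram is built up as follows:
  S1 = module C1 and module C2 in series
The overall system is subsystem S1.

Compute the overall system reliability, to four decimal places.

Series (C1 and C2): 0.985000 × 0.993000 = 0.9781

0.9781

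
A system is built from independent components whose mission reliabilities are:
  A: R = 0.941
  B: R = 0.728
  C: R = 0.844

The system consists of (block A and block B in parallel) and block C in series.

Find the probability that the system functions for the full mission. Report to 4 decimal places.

Parallel (A and B): 1 − (1 − 0.941000)(1 − 0.728000) = 0.983952
Series ([0.983952] and C): 0.983952 × 0.844000 = 0.8305

0.8305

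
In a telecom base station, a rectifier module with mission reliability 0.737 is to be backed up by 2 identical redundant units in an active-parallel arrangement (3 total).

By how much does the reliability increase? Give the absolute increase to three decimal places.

0.245

R_before = 0.737
R_after = 1 − (1 − 0.737)^3 = 0.982
ΔR = 0.982 − 0.737 = 0.245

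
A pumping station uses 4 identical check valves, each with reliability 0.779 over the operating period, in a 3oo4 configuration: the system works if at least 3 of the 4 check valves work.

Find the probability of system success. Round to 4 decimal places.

0.7861

R = Σ_{i=3}^{4} C(4,i) p^i (1−p)^{4−i} with p = 0.779
C(4,3)·0.779^3·0.221^1 = 0.417893
C(4,4)·0.779^4·0.221^0 = 0.368256
Sum = 0.7861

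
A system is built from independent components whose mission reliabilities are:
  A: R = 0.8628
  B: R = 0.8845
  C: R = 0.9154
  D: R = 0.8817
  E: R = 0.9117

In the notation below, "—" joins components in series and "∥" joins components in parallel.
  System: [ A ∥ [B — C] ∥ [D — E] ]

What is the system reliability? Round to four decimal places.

0.9949

Series (B and C): 0.884500 × 0.915400 = 0.809671
Series (D and E): 0.881700 × 0.911700 = 0.803846
Parallel (A, [0.809671], and [0.803846]): 1 − (1 − 0.862800)(1 − 0.809671)(1 − 0.803846) = 0.9949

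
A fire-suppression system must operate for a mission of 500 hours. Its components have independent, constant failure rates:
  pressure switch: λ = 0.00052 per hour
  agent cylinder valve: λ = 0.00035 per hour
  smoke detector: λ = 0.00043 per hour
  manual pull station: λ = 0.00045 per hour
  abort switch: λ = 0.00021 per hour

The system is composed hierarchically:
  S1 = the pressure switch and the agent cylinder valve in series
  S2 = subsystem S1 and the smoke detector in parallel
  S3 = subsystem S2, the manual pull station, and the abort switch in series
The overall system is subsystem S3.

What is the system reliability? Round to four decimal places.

R(pressure switch) = exp(−0.00052 × 500) = 0.771052
R(agent cylinder valve) = exp(−0.00035 × 500) = 0.839457
R(smoke detector) = exp(−0.00043 × 500) = 0.806541
R(manual pull station) = exp(−0.00045 × 500) = 0.798516
R(abort switch) = exp(−0.00021 × 500) = 0.900325
Series (pressure switch and agent cylinder valve): 0.771052 × 0.839457 = 0.647265
Parallel ([0.647265] and smoke detector): 1 − (1 − 0.647265)(1 − 0.806541) = 0.931760
Series ([0.931760], manual pull station, and abort switch): 0.931760 × 0.798516 × 0.900325 = 0.6699

0.6699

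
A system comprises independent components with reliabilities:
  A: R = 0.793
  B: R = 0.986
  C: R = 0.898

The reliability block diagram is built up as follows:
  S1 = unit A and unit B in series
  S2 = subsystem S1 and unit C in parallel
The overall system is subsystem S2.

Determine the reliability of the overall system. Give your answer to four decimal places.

0.9778

Series (A and B): 0.793000 × 0.986000 = 0.781898
Parallel ([0.781898] and C): 1 − (1 − 0.781898)(1 − 0.898000) = 0.9778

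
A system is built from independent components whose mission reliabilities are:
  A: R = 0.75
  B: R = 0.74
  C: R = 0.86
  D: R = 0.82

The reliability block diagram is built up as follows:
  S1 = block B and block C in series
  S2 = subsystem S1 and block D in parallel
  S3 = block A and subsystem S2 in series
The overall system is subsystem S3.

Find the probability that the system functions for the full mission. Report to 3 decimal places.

Series (B and C): 0.74000 × 0.86000 = 0.63640
Parallel ([0.63640] and D): 1 − (1 − 0.63640)(1 − 0.82000) = 0.93455
Series (A and [0.93455]): 0.75000 × 0.93455 = 0.701

0.701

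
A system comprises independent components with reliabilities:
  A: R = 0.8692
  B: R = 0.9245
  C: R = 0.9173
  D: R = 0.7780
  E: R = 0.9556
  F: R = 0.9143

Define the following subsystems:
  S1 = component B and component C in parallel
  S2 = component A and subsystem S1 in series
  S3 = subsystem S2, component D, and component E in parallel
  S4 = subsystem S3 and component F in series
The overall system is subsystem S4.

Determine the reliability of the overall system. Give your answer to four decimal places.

0.9131

Parallel (B and C): 1 − (1 − 0.924500)(1 − 0.917300) = 0.993756
Series (A and [0.993756]): 0.869200 × 0.993756 = 0.863773
Parallel ([0.863773], D, and E): 1 − (1 − 0.863773)(1 − 0.778000)(1 − 0.955600) = 0.998657
Series ([0.998657] and F): 0.998657 × 0.914300 = 0.9131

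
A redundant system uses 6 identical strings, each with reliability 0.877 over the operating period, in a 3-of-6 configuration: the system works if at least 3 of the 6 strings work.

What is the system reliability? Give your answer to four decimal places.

R = Σ_{i=3}^{6} C(6,i) p^i (1−p)^{6−i} with p = 0.877
C(6,3)·0.877^3·0.123^3 = 0.025104
C(6,4)·0.877^4·0.123^2 = 0.134246
C(6,5)·0.877^5·0.123^1 = 0.382873
C(6,6)·0.877^6·0.123^0 = 0.454986
Sum = 0.9972

0.9972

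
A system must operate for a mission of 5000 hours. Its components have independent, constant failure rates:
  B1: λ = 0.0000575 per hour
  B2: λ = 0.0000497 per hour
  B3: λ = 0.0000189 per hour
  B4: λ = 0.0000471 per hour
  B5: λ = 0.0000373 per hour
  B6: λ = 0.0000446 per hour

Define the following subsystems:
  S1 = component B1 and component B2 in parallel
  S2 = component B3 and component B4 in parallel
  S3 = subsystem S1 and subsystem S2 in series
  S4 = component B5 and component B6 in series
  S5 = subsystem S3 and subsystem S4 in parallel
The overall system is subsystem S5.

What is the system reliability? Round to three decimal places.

0.976

R(B1) = exp(−0.0000575 × 5000) = 0.75014
R(B2) = exp(−0.0000497 × 5000) = 0.77997
R(B3) = exp(−0.0000189 × 5000) = 0.90983
R(B4) = exp(−0.0000471 × 5000) = 0.79018
R(B5) = exp(−0.0000373 × 5000) = 0.82986
R(B6) = exp(−0.0000446 × 5000) = 0.80011
Parallel (B1 and B2): 1 − (1 − 0.75014)(1 − 0.77997) = 0.94502
Parallel (B3 and B4): 1 − (1 − 0.90983)(1 − 0.79018) = 0.98108
Series ([0.94502] and [0.98108]): 0.94502 × 0.98108 = 0.92714
Series (B5 and B6): 0.82986 × 0.80011 = 0.66398
Parallel ([0.92714] and [0.66398]): 1 − (1 − 0.92714)(1 − 0.66398) = 0.976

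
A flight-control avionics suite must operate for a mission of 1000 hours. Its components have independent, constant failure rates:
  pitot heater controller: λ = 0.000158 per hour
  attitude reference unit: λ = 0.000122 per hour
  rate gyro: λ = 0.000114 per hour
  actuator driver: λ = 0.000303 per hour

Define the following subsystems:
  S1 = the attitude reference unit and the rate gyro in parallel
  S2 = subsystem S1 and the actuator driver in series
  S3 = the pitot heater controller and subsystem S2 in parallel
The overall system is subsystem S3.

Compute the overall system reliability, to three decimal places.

R(pitot heater controller) = exp(−0.000158 × 1000) = 0.85385
R(attitude reference unit) = exp(−0.000122 × 1000) = 0.88515
R(rate gyro) = exp(−0.000114 × 1000) = 0.89226
R(actuator driver) = exp(−0.000303 × 1000) = 0.73860
Parallel (attitude reference unit and rate gyro): 1 − (1 − 0.88515)(1 − 0.89226) = 0.98763
Series ([0.98763] and actuator driver): 0.98763 × 0.73860 = 0.72946
Parallel (pitot heater controller and [0.72946]): 1 − (1 − 0.85385)(1 − 0.72946) = 0.960

0.960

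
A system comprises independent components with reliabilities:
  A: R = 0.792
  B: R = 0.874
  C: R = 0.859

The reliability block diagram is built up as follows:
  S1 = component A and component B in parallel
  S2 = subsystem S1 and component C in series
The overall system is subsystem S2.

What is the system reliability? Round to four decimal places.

Parallel (A and B): 1 − (1 − 0.792000)(1 − 0.874000) = 0.973792
Series ([0.973792] and C): 0.973792 × 0.859000 = 0.8365

0.8365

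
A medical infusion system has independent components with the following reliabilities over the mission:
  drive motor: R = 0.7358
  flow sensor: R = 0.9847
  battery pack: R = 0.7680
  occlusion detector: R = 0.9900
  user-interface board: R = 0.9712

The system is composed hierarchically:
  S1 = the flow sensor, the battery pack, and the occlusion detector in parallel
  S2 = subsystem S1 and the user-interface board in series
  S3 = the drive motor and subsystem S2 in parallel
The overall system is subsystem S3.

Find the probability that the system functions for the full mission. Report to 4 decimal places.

Parallel (flow sensor, battery pack, and occlusion detector): 1 − (1 − 0.984700)(1 − 0.768000)(1 − 0.990000) = 0.999965
Series ([0.999965] and user-interface board): 0.999965 × 0.971200 = 0.971166
Parallel (drive motor and [0.971166]): 1 − (1 − 0.735800)(1 − 0.971166) = 0.9924

0.9924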